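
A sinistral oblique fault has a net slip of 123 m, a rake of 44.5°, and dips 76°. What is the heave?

dip-slip = net slip × sin(rake) = 123 m × sin(44.5°) = 86.21 m
heave = dip-slip × cos(dip) = 86.21 × cos(76°) = 20.9 m

20.9 m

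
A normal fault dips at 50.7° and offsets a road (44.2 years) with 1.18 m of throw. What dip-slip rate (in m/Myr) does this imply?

34500 m/Myr

dip-slip = throw / sin(dip) = 1.18 m / sin(50.7°) = 1.525 m
rate = 1.525 m / 44.2 years = 0.0345 m/yr = 34500 m/Myr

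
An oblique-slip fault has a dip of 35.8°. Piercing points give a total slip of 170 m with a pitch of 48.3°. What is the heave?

dip-slip = net slip × sin(rake) = 170 m × sin(48.3°) = 126.9 m
heave = dip-slip × cos(dip) = 126.9 × cos(35.8°) = 103 m

103 m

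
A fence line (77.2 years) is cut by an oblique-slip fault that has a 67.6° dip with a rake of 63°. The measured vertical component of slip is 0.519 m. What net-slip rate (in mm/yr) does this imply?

dip-slip = throw / sin(dip) = 0.519 / sin(67.6°) = 0.5614 m
net slip = dip-slip / sin(rake) = 0.5614 / sin(63°) = 0.6300 m
rate = 0.6300 m / 77.2 years = 0.00816 m/yr = 8.16 mm/yr

8.16 mm/yr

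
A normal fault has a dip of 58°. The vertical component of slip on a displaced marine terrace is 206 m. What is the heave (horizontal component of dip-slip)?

129 m

heave = throw / tan(dip) = 206 / tan(58°) = 129 m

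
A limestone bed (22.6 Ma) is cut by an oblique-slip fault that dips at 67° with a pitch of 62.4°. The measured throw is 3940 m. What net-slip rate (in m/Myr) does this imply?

dip-slip = throw / sin(dip) = 3940 / sin(67°) = 4280 m
net slip = dip-slip / sin(rake) = 4280 / sin(62.4°) = 4830 m
rate = 4830 m / 22.6 Ma = 0.000214 m/yr = 214 m/Myr

214 m/Myr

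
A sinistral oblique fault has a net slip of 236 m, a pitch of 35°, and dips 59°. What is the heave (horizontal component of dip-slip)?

dip-slip = net slip × sin(rake) = 236 m × sin(35°) = 135.4 m
heave = dip-slip × cos(dip) = 135.4 × cos(59°) = 69.7 m

69.7 m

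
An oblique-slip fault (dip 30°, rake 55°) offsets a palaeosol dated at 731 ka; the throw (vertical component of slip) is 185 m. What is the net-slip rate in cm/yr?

0.0618 cm/yr

dip-slip = throw / sin(dip) = 185 / sin(30°) = 370 m
net slip = dip-slip / sin(rake) = 370 / sin(55°) = 451.7 m
rate = 451.7 m / 731 ka = 0.000618 m/yr = 0.0618 cm/yr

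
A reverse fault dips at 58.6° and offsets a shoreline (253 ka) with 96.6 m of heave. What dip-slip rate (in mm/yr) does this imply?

0.733 mm/yr

dip-slip = heave / cos(dip) = 96.6 m / cos(58.6°) = 185.4 m
rate = 185.4 m / 253 ka = 0.000733 m/yr = 0.733 mm/yr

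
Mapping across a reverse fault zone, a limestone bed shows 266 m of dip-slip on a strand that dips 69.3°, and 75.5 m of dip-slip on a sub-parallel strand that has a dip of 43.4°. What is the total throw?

301 m

throw_A = 266 × sin(69.3°) = 248.8 m
throw_B = 75.5 × sin(43.4°) = 51.88 m
total = 248.8 + 51.88 = 301 m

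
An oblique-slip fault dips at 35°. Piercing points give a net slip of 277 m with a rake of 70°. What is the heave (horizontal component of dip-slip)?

213 m

dip-slip = net slip × sin(rake) = 277 m × sin(70°) = 260.3 m
heave = dip-slip × cos(dip) = 260.3 × cos(35°) = 213 m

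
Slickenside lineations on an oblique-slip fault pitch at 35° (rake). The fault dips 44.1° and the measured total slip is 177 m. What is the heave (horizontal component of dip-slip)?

72.9 m

dip-slip = net slip × sin(rake) = 177 m × sin(35°) = 101.5 m
heave = dip-slip × cos(dip) = 101.5 × cos(44.1°) = 72.9 m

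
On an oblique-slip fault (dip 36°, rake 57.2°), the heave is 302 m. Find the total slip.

dip-slip = heave / cos(dip) = 302 / cos(36°) = 373.3 m
net slip = dip-slip / sin(rake) = 373.3 / sin(57.2°) = 444 m

444 m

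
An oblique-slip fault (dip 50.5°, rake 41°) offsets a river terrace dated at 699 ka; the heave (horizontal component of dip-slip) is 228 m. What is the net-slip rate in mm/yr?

0.782 mm/yr

dip-slip = heave / cos(dip) = 228 / cos(50.5°) = 358.4 m
net slip = dip-slip / sin(rake) = 358.4 / sin(41°) = 546.4 m
rate = 546.4 m / 699 ka = 0.000782 m/yr = 0.782 mm/yr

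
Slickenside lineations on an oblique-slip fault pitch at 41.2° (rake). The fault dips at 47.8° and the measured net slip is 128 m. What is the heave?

dip-slip = net slip × sin(rake) = 128 m × sin(41.2°) = 84.31 m
heave = dip-slip × cos(dip) = 84.31 × cos(47.8°) = 56.6 m

56.6 m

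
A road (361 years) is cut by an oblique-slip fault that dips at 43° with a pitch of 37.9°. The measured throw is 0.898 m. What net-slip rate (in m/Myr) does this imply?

dip-slip = throw / sin(dip) = 0.898 / sin(43°) = 1.317 m
net slip = dip-slip / sin(rake) = 1.317 / sin(37.9°) = 2.143 m
rate = 2.143 m / 361 years = 0.00594 m/yr = 5940 m/Myr

5940 m/Myr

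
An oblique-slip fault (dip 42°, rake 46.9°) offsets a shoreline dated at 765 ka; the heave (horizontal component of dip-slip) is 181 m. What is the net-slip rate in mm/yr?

0.436 mm/yr

dip-slip = heave / cos(dip) = 181 / cos(42°) = 243.6 m
net slip = dip-slip / sin(rake) = 243.6 / sin(46.9°) = 333.6 m
rate = 333.6 m / 765 ka = 0.000436 m/yr = 0.436 mm/yr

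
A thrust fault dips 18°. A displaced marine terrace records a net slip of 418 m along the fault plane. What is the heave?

heave = dip-slip × cos(dip) = 418 m × cos(18°) = 398 m

398 m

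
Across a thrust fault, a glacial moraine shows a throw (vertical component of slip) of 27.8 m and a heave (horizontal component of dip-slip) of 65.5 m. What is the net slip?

net slip = √(throw² + heave²) = √(27.8² + 65.5²) = 71.2 m

71.2 m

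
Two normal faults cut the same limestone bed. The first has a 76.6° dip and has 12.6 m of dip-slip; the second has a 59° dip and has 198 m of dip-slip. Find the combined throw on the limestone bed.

182 m

throw_A = 12.6 × sin(76.6°) = 12.26 m
throw_B = 198 × sin(59°) = 169.7 m
total = 12.26 + 169.7 = 182 m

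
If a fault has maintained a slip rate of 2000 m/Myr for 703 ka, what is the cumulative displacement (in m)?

slip = rate × time = 2000 m/Myr × 703 ka = 1410 m

1410 m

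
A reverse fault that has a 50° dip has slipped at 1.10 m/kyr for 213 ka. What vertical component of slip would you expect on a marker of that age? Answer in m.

179 m

dip-slip = rate × time = 1.10 m/kyr × 213 ka = 234.3 m
throw = dip-slip × sin(dip) = 234.3 × sin(50°) = 179 m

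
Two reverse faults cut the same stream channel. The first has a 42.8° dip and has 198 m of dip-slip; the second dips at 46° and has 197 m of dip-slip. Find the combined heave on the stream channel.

heave_A = 198 × cos(42.8°) = 145.3 m
heave_B = 197 × cos(46°) = 136.8 m
total = 145.3 + 136.8 = 282 m

282 m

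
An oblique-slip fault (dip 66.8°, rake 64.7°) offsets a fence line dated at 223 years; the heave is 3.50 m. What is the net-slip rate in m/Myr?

dip-slip = heave / cos(dip) = 3.50 / cos(66.8°) = 8.885 m
net slip = dip-slip / sin(rake) = 8.885 / sin(64.7°) = 9.827 m
rate = 9.827 m / 223 years = 0.0441 m/yr = 44100 m/Myr

44100 m/Myr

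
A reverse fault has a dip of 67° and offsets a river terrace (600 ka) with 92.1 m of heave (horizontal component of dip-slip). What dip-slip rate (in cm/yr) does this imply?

dip-slip = heave / cos(dip) = 92.1 m / cos(67°) = 235.7 m
rate = 235.7 m / 600 ka = 0.000393 m/yr = 0.0393 cm/yr

0.0393 cm/yr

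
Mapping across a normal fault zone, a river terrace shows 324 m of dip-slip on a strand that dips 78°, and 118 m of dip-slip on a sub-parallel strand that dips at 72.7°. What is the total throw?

430 m

throw_A = 324 × sin(78°) = 316.9 m
throw_B = 118 × sin(72.7°) = 112.7 m
total = 316.9 + 112.7 = 430 m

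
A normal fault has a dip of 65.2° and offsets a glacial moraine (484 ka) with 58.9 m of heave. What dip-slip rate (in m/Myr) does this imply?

290 m/Myr

dip-slip = heave / cos(dip) = 58.9 m / cos(65.2°) = 140.4 m
rate = 140.4 m / 484 ka = 0.000290 m/yr = 290 m/Myr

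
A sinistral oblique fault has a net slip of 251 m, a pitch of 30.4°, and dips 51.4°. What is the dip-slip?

127 m

dip-slip = net slip × sin(rake) = 251 m × sin(30.4°) = 127 m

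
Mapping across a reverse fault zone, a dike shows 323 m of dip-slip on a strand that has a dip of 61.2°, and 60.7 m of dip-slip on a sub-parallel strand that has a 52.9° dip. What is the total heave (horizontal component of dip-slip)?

heave_A = 323 × cos(61.2°) = 155.6 m
heave_B = 60.7 × cos(52.9°) = 36.61 m
total = 155.6 + 36.61 = 192 m

192 m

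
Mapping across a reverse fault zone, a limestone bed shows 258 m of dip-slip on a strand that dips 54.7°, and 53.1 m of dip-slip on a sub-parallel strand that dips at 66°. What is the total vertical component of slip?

throw_A = 258 × sin(54.7°) = 210.6 m
throw_B = 53.1 × sin(66°) = 48.51 m
total = 210.6 + 48.51 = 259 m

259 m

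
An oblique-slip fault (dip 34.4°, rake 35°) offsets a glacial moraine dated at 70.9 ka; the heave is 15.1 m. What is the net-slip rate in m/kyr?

0.450 m/kyr

dip-slip = heave / cos(dip) = 15.1 / cos(34.4°) = 18.30 m
net slip = dip-slip / sin(rake) = 18.30 / sin(35°) = 31.91 m
rate = 31.91 m / 70.9 ka = 0.000450 m/yr = 0.450 m/kyr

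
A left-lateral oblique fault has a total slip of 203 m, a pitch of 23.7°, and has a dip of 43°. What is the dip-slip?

dip-slip = net slip × sin(rake) = 203 m × sin(23.7°) = 81.6 m

81.6 m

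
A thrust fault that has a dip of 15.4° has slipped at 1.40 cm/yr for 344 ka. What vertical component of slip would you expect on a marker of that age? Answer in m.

dip-slip = rate × time = 1.40 cm/yr × 344 ka = 4816 m
throw = dip-slip × sin(dip) = 4816 × sin(15.4°) = 1280 m

1280 m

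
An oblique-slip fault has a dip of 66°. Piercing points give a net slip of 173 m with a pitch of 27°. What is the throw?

dip-slip = net slip × sin(rake) = 173 m × sin(27°) = 78.54 m
throw = dip-slip × sin(dip) = 78.54 × sin(66°) = 71.8 m

71.8 m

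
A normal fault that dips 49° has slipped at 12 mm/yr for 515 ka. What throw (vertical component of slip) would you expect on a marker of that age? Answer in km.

dip-slip = rate × time = 12 mm/yr × 515 ka = 6180 m
throw = dip-slip × sin(dip) = 6180 × sin(49°) = 4660 m = 4.66 km

4.66 km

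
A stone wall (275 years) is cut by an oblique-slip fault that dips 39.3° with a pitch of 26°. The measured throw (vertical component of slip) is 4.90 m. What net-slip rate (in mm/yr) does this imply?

64.2 mm/yr

dip-slip = throw / sin(dip) = 4.90 / sin(39.3°) = 7.736 m
net slip = dip-slip / sin(rake) = 7.736 / sin(26°) = 17.65 m
rate = 17.65 m / 275 years = 0.0642 m/yr = 64.2 mm/yr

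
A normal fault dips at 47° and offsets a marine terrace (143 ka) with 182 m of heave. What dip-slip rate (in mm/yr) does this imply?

1.87 mm/yr

dip-slip = heave / cos(dip) = 182 m / cos(47°) = 266.9 m
rate = 266.9 m / 143 ka = 0.00187 m/yr = 1.87 mm/yr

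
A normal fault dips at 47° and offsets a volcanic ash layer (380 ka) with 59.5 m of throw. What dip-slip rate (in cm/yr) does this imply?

0.0214 cm/yr

dip-slip = throw / sin(dip) = 59.5 m / sin(47°) = 81.36 m
rate = 81.36 m / 380 ka = 0.000214 m/yr = 0.0214 cm/yr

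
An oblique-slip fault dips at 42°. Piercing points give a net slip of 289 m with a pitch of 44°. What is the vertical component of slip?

134 m

dip-slip = net slip × sin(rake) = 289 m × sin(44°) = 200.8 m
throw = dip-slip × sin(dip) = 200.8 × sin(42°) = 134 m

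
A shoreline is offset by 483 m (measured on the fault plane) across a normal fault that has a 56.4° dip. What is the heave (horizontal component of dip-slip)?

267 m

heave = dip-slip × cos(dip) = 483 m × cos(56.4°) = 267 m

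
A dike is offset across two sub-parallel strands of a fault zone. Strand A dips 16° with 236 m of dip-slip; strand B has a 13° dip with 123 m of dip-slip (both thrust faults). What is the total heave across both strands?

347 m

heave_A = 236 × cos(16°) = 226.9 m
heave_B = 123 × cos(13°) = 119.8 m
total = 226.9 + 119.8 = 347 m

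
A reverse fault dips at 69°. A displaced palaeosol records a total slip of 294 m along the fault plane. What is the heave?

heave = dip-slip × cos(dip) = 294 m × cos(69°) = 105 m

105 m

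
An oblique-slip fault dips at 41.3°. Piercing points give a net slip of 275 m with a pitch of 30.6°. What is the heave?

dip-slip = net slip × sin(rake) = 275 m × sin(30.6°) = 140 m
heave = dip-slip × cos(dip) = 140 × cos(41.3°) = 105 m

105 m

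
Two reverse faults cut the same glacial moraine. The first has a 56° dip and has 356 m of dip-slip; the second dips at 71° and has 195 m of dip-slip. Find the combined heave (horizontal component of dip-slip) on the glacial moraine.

263 m

heave_A = 356 × cos(56°) = 199.1 m
heave_B = 195 × cos(71°) = 63.49 m
total = 199.1 + 63.49 = 263 m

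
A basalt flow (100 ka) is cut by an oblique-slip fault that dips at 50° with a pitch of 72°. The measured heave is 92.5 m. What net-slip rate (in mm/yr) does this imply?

dip-slip = heave / cos(dip) = 92.5 / cos(50°) = 143.9 m
net slip = dip-slip / sin(rake) = 143.9 / sin(72°) = 151.3 m
rate = 151.3 m / 100 ka = 0.00151 m/yr = 1.51 mm/yr

1.51 mm/yr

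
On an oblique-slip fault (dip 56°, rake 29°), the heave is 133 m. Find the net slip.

dip-slip = heave / cos(dip) = 133 / cos(56°) = 237.8 m
net slip = dip-slip / sin(rake) = 237.8 / sin(29°) = 491 m

491 m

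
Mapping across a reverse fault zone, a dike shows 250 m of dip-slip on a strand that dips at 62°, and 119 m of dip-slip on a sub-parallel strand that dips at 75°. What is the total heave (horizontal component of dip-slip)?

148 m

heave_A = 250 × cos(62°) = 117.4 m
heave_B = 119 × cos(75°) = 30.80 m
total = 117.4 + 30.80 = 148 m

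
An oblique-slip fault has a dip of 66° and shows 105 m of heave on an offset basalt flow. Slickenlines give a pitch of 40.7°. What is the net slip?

396 m

dip-slip = heave / cos(dip) = 105 / cos(66°) = 258.2 m
net slip = dip-slip / sin(rake) = 258.2 / sin(40.7°) = 396 m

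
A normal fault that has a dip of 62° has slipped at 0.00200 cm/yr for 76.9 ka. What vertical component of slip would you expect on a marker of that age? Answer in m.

1.36 m

dip-slip = rate × time = 0.00200 cm/yr × 76.9 ka = 1.538 m
throw = dip-slip × sin(dip) = 1.538 × sin(62°) = 1.36 m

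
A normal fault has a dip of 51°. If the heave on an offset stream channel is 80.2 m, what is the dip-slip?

dip-slip = heave / cos(dip) = 80.2 / cos(51°) = 127 m

127 m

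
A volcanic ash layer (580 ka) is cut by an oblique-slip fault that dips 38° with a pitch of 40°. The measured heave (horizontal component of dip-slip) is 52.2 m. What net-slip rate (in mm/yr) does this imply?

dip-slip = heave / cos(dip) = 52.2 / cos(38°) = 66.24 m
net slip = dip-slip / sin(rake) = 66.24 / sin(40°) = 103.1 m
rate = 103.1 m / 580 ka = 0.000178 m/yr = 0.178 mm/yr

0.178 mm/yr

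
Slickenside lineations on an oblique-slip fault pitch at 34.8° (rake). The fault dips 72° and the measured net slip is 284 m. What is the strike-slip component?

233 m

strike-slip = net slip × cos(rake) = 284 m × cos(34.8°) = 233 m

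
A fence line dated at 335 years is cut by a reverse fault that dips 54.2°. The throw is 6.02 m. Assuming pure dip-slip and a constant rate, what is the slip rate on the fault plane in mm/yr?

22.2 mm/yr

dip-slip = throw / sin(dip) = 6.02 m / sin(54.2°) = 7.422 m
rate = 7.422 m / 335 years = 0.0222 m/yr = 22.2 mm/yr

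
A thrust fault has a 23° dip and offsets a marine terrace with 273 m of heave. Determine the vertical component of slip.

116 m

throw = heave × tan(dip) = 273 × tan(23°) = 116 m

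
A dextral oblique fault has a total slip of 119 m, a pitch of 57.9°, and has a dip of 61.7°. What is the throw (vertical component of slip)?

88.8 m

dip-slip = net slip × sin(rake) = 119 m × sin(57.9°) = 100.8 m
throw = dip-slip × sin(dip) = 100.8 × sin(61.7°) = 88.8 m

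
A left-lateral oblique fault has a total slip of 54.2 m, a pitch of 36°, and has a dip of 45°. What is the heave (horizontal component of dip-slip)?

dip-slip = net slip × sin(rake) = 54.2 m × sin(36°) = 31.86 m
heave = dip-slip × cos(dip) = 31.86 × cos(45°) = 22.5 m

22.5 m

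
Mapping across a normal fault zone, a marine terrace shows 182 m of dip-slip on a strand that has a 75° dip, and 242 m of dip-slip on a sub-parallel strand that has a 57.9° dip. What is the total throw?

381 m

throw_A = 182 × sin(75°) = 175.8 m
throw_B = 242 × sin(57.9°) = 205 m
total = 175.8 + 205 = 381 m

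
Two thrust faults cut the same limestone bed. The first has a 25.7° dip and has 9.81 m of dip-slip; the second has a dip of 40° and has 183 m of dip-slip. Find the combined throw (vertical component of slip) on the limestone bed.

122 m

throw_A = 9.81 × sin(25.7°) = 4.254 m
throw_B = 183 × sin(40°) = 117.6 m
total = 4.254 + 117.6 = 122 m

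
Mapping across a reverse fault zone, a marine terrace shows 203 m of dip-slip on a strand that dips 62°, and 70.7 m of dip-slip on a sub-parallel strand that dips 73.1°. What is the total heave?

heave_A = 203 × cos(62°) = 95.30 m
heave_B = 70.7 × cos(73.1°) = 20.55 m
total = 95.30 + 20.55 = 116 m

116 m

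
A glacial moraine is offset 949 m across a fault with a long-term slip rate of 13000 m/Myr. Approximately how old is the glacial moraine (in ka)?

age = offset / rate = 949 m / (13000 m/Myr) = 73000 yr = 73 ka

73 ka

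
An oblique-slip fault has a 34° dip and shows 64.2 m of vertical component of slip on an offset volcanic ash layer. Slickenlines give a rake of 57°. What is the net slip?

dip-slip = throw / sin(dip) = 64.2 / sin(34°) = 114.8 m
net slip = dip-slip / sin(rake) = 114.8 / sin(57°) = 137 m

137 m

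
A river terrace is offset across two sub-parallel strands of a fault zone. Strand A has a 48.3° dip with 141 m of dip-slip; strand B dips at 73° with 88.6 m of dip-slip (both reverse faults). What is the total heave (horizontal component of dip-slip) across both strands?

heave_A = 141 × cos(48.3°) = 93.80 m
heave_B = 88.6 × cos(73°) = 25.90 m
total = 93.80 + 25.90 = 120 m

120 m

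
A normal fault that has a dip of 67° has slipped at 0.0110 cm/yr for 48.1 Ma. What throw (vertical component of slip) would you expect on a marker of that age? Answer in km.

4.87 km

dip-slip = rate × time = 0.0110 cm/yr × 48.1 Ma = 5291 m
throw = dip-slip × sin(dip) = 5291 × sin(67°) = 4870 m = 4.87 km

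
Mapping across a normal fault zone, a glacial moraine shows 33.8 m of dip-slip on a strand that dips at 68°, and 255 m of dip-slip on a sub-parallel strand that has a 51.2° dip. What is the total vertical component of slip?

throw_A = 33.8 × sin(68°) = 31.34 m
throw_B = 255 × sin(51.2°) = 198.7 m
total = 31.34 + 198.7 = 230 m

230 m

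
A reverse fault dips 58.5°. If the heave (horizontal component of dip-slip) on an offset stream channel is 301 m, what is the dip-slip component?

576 m

dip-slip = heave / cos(dip) = 301 / cos(58.5°) = 576 m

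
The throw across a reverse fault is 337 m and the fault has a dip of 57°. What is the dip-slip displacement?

402 m

dip-slip = throw / sin(dip) = 337 / sin(57°) = 402 m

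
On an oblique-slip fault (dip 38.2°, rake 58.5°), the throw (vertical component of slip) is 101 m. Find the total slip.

192 m

dip-slip = throw / sin(dip) = 101 / sin(38.2°) = 163.3 m
net slip = dip-slip / sin(rake) = 163.3 / sin(58.5°) = 192 m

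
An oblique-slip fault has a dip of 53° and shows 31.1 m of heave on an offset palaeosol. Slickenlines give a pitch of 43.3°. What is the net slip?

dip-slip = heave / cos(dip) = 31.1 / cos(53°) = 51.68 m
net slip = dip-slip / sin(rake) = 51.68 / sin(43.3°) = 75.4 m

75.4 m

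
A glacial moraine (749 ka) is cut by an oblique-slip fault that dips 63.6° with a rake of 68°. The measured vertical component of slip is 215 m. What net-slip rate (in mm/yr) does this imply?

0.346 mm/yr

dip-slip = throw / sin(dip) = 215 / sin(63.6°) = 240 m
net slip = dip-slip / sin(rake) = 240 / sin(68°) = 258.9 m
rate = 258.9 m / 749 ka = 0.000346 m/yr = 0.346 mm/yr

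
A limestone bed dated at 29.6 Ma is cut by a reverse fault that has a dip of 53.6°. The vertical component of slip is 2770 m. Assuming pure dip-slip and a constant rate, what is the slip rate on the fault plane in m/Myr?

dip-slip = throw / sin(dip) = 2770 m / sin(53.6°) = 3441 m
rate = 3441 m / 29.6 Ma = 0.000116 m/yr = 116 m/Myr

116 m/Myr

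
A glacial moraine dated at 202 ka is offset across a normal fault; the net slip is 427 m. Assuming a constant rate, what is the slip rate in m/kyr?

rate = 427 m / 202 ka = 0.00211 m/yr = 2.11 m/kyr

2.11 m/kyr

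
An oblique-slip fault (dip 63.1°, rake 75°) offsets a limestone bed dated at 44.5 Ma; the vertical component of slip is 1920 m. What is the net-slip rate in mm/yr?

0.0501 mm/yr

dip-slip = throw / sin(dip) = 1920 / sin(63.1°) = 2153 m
net slip = dip-slip / sin(rake) = 2153 / sin(75°) = 2229 m
rate = 2229 m / 44.5 Ma = 0.0000501 m/yr = 0.0501 mm/yr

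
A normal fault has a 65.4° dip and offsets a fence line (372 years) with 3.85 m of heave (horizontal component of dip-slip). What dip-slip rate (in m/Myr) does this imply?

24900 m/Myr

dip-slip = heave / cos(dip) = 3.85 m / cos(65.4°) = 9.249 m
rate = 9.249 m / 372 years = 0.0249 m/yr = 24900 m/Myr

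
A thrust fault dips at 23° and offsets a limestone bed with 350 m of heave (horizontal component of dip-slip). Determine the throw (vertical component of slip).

throw = heave × tan(dip) = 350 × tan(23°) = 149 m

149 m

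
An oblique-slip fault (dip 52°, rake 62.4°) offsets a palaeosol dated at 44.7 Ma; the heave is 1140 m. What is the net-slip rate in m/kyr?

0.0467 m/kyr

dip-slip = heave / cos(dip) = 1140 / cos(52°) = 1852 m
net slip = dip-slip / sin(rake) = 1852 / sin(62.4°) = 2089 m
rate = 2089 m / 44.7 Ma = 0.0000467 m/yr = 0.0467 m/kyr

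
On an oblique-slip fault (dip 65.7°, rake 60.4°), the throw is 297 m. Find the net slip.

375 m

dip-slip = throw / sin(dip) = 297 / sin(65.7°) = 325.9 m
net slip = dip-slip / sin(rake) = 325.9 / sin(60.4°) = 375 m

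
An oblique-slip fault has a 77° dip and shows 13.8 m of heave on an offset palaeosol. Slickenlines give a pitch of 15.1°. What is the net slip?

235 m

dip-slip = heave / cos(dip) = 13.8 / cos(77°) = 61.35 m
net slip = dip-slip / sin(rake) = 61.35 / sin(15.1°) = 235 m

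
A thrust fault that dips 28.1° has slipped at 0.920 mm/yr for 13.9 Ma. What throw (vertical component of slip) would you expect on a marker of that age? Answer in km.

6.02 km

dip-slip = rate × time = 0.920 mm/yr × 13.9 Ma = 12790 m
throw = dip-slip × sin(dip) = 12790 × sin(28.1°) = 6020 m = 6.02 km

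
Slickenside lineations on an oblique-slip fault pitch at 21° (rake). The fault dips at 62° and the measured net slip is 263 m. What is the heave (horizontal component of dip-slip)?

dip-slip = net slip × sin(rake) = 263 m × sin(21°) = 94.25 m
heave = dip-slip × cos(dip) = 94.25 × cos(62°) = 44.2 m

44.2 m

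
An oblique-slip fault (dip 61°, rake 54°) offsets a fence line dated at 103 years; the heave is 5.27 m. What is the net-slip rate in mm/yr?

130 mm/yr

dip-slip = heave / cos(dip) = 5.27 / cos(61°) = 10.87 m
net slip = dip-slip / sin(rake) = 10.87 / sin(54°) = 13.44 m
rate = 13.44 m / 103 years = 0.130 m/yr = 130 mm/yr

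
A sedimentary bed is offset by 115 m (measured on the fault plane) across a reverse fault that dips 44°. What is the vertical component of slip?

79.9 m

throw = dip-slip × sin(dip) = 115 m × sin(44°) = 79.9 m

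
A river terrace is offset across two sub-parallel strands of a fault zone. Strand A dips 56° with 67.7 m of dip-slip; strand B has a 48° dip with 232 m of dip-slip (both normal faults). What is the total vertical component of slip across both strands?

229 m

throw_A = 67.7 × sin(56°) = 56.13 m
throw_B = 232 × sin(48°) = 172.4 m
total = 56.13 + 172.4 = 229 m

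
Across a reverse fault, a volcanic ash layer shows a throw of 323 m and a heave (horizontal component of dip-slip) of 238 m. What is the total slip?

net slip = √(throw² + heave²) = √(323² + 238²) = 401 m

401 m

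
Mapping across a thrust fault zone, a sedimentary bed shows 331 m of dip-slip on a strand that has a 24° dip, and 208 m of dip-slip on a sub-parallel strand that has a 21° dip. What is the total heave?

heave_A = 331 × cos(24°) = 302.4 m
heave_B = 208 × cos(21°) = 194.2 m
total = 302.4 + 194.2 = 497 m

497 m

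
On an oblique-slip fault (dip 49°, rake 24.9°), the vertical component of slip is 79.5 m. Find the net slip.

dip-slip = throw / sin(dip) = 79.5 / sin(49°) = 105.3 m
net slip = dip-slip / sin(rake) = 105.3 / sin(24.9°) = 250 m

250 m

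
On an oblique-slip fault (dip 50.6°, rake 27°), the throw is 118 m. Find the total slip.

336 m

dip-slip = throw / sin(dip) = 118 / sin(50.6°) = 152.7 m
net slip = dip-slip / sin(rake) = 152.7 / sin(27°) = 336 m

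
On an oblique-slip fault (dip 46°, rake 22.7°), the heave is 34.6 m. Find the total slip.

dip-slip = heave / cos(dip) = 34.6 / cos(46°) = 49.81 m
net slip = dip-slip / sin(rake) = 49.81 / sin(22.7°) = 129 m

129 m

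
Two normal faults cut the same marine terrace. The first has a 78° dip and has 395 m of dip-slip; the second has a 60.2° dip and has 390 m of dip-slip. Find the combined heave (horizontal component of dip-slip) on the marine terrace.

heave_A = 395 × cos(78°) = 82.13 m
heave_B = 390 × cos(60.2°) = 193.8 m
total = 82.13 + 193.8 = 276 m

276 m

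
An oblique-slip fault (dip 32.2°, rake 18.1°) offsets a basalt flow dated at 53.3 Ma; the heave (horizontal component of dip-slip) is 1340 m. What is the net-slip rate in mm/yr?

0.0956 mm/yr

dip-slip = heave / cos(dip) = 1340 / cos(32.2°) = 1584 m
net slip = dip-slip / sin(rake) = 1584 / sin(18.1°) = 5097 m
rate = 5097 m / 53.3 Ma = 0.0000956 m/yr = 0.0956 mm/yr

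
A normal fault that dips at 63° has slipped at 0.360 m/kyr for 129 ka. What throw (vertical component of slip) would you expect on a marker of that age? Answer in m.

dip-slip = rate × time = 0.360 m/kyr × 129 ka = 46.44 m
throw = dip-slip × sin(dip) = 46.44 × sin(63°) = 41.4 m

41.4 m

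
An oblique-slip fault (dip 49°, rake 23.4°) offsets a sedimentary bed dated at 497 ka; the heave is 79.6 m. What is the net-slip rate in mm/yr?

0.615 mm/yr

dip-slip = heave / cos(dip) = 79.6 / cos(49°) = 121.3 m
net slip = dip-slip / sin(rake) = 121.3 / sin(23.4°) = 305.5 m
rate = 305.5 m / 497 ka = 0.000615 m/yr = 0.615 mm/yr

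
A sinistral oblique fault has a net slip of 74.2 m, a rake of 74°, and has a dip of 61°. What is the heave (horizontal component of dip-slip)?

dip-slip = net slip × sin(rake) = 74.2 m × sin(74°) = 71.33 m
heave = dip-slip × cos(dip) = 71.33 × cos(61°) = 34.6 m

34.6 m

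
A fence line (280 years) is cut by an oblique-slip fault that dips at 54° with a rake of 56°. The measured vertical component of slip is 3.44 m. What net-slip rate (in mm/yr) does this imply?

dip-slip = throw / sin(dip) = 3.44 / sin(54°) = 4.252 m
net slip = dip-slip / sin(rake) = 4.252 / sin(56°) = 5.129 m
rate = 5.129 m / 280 years = 0.0183 m/yr = 18.3 mm/yr

18.3 mm/yr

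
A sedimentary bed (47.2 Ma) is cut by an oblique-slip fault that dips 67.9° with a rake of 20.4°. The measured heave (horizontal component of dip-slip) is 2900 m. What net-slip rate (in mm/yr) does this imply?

0.469 mm/yr

dip-slip = heave / cos(dip) = 2900 / cos(67.9°) = 7708 m
net slip = dip-slip / sin(rake) = 7708 / sin(20.4°) = 22110 m
rate = 22110 m / 47.2 Ma = 0.000469 m/yr = 0.469 mm/yr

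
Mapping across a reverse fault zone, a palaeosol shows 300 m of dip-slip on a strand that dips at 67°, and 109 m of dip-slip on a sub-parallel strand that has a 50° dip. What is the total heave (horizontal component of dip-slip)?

heave_A = 300 × cos(67°) = 117.2 m
heave_B = 109 × cos(50°) = 70.06 m
total = 117.2 + 70.06 = 187 m

187 m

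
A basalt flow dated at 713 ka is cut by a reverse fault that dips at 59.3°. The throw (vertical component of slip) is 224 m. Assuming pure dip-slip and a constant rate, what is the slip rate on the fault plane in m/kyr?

0.365 m/kyr

dip-slip = throw / sin(dip) = 224 m / sin(59.3°) = 260.5 m
rate = 260.5 m / 713 ka = 0.000365 m/yr = 0.365 m/kyr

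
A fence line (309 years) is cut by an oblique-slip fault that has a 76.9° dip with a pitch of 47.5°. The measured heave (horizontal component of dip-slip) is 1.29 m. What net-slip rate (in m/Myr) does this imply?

25000 m/Myr

dip-slip = heave / cos(dip) = 1.29 / cos(76.9°) = 5.692 m
net slip = dip-slip / sin(rake) = 5.692 / sin(47.5°) = 7.720 m
rate = 7.720 m / 309 years = 0.0250 m/yr = 25000 m/Myr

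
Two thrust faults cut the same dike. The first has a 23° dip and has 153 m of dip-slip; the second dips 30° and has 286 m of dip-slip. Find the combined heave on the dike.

389 m

heave_A = 153 × cos(23°) = 140.8 m
heave_B = 286 × cos(30°) = 247.7 m
total = 140.8 + 247.7 = 389 m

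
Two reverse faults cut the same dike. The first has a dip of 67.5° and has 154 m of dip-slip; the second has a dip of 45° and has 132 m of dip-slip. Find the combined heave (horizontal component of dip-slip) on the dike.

heave_A = 154 × cos(67.5°) = 58.93 m
heave_B = 132 × cos(45°) = 93.34 m
total = 58.93 + 93.34 = 152 m

152 m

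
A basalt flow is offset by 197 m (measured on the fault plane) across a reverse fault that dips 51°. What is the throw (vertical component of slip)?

153 m

throw = dip-slip × sin(dip) = 197 m × sin(51°) = 153 m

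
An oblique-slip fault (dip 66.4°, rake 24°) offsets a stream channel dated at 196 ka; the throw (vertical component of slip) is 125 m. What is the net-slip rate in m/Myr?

dip-slip = throw / sin(dip) = 125 / sin(66.4°) = 136.4 m
net slip = dip-slip / sin(rake) = 136.4 / sin(24°) = 335.4 m
rate = 335.4 m / 196 ka = 0.00171 m/yr = 1710 m/Myr

1710 m/Myr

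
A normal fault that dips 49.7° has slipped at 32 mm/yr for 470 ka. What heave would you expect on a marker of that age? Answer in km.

9.73 km

dip-slip = rate × time = 32 mm/yr × 470 ka = 15040 m
heave = dip-slip × cos(dip) = 15040 × cos(49.7°) = 9730 m = 9.73 km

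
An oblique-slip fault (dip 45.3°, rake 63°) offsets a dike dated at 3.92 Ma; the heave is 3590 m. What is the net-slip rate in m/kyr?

1.46 m/kyr

dip-slip = heave / cos(dip) = 3590 / cos(45.3°) = 5104 m
net slip = dip-slip / sin(rake) = 5104 / sin(63°) = 5728 m
rate = 5728 m / 3.92 Ma = 0.00146 m/yr = 1.46 m/kyr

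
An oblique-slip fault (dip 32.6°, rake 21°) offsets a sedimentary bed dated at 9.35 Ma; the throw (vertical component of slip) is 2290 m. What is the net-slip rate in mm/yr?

1.27 mm/yr

dip-slip = throw / sin(dip) = 2290 / sin(32.6°) = 4250 m
net slip = dip-slip / sin(rake) = 4250 / sin(21°) = 11860 m
rate = 11860 m / 9.35 Ma = 0.00127 m/yr = 1.27 mm/yr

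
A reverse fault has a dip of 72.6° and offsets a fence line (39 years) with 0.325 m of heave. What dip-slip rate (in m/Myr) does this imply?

dip-slip = heave / cos(dip) = 0.325 m / cos(72.6°) = 1.087 m
rate = 1.087 m / 39 years = 0.0279 m/yr = 27900 m/Myr

27900 m/Myr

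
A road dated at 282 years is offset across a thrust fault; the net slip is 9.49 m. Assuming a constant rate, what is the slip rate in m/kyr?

33.7 m/kyr

rate = 9.49 m / 282 years = 0.0337 m/yr = 33.7 m/kyr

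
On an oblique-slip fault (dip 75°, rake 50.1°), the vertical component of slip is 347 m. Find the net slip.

468 m

dip-slip = throw / sin(dip) = 347 / sin(75°) = 359.2 m
net slip = dip-slip / sin(rake) = 359.2 / sin(50.1°) = 468 m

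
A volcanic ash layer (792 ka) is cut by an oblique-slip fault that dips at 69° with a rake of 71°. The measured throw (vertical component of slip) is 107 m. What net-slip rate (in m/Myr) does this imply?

dip-slip = throw / sin(dip) = 107 / sin(69°) = 114.6 m
net slip = dip-slip / sin(rake) = 114.6 / sin(71°) = 121.2 m
rate = 121.2 m / 792 ka = 0.000153 m/yr = 153 m/Myr

153 m/Myr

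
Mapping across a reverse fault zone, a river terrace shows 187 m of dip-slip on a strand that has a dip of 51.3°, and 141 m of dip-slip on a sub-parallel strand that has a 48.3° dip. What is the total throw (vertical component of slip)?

throw_A = 187 × sin(51.3°) = 145.9 m
throw_B = 141 × sin(48.3°) = 105.3 m
total = 145.9 + 105.3 = 251 m

251 m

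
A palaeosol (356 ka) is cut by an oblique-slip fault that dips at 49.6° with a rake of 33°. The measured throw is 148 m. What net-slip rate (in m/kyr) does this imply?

dip-slip = throw / sin(dip) = 148 / sin(49.6°) = 194.3 m
net slip = dip-slip / sin(rake) = 194.3 / sin(33°) = 356.8 m
rate = 356.8 m / 356 ka = 0.00100 m/yr = 1 m/kyr

1 m/kyr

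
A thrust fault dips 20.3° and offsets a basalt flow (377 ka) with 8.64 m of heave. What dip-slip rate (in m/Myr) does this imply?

24.4 m/Myr

dip-slip = heave / cos(dip) = 8.64 m / cos(20.3°) = 9.212 m
rate = 9.212 m / 377 ka = 0.0000244 m/yr = 24.4 m/Myr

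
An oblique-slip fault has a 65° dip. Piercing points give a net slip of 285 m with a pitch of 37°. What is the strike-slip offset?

strike-slip = net slip × cos(rake) = 285 m × cos(37°) = 228 m

228 m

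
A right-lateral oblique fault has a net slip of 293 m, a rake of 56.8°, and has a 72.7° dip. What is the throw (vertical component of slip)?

dip-slip = net slip × sin(rake) = 293 m × sin(56.8°) = 245.2 m
throw = dip-slip × sin(dip) = 245.2 × sin(72.7°) = 234 m

234 m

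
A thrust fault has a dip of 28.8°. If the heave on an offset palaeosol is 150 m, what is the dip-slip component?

171 m

dip-slip = heave / cos(dip) = 150 / cos(28.8°) = 171 m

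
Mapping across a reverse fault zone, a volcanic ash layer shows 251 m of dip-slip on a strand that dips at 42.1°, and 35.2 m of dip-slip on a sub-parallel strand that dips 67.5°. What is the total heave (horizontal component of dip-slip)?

heave_A = 251 × cos(42.1°) = 186.2 m
heave_B = 35.2 × cos(67.5°) = 13.47 m
total = 186.2 + 13.47 = 200 m

200 m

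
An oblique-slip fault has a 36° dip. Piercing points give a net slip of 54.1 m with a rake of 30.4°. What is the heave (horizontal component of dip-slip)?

22.1 m

dip-slip = net slip × sin(rake) = 54.1 m × sin(30.4°) = 27.38 m
heave = dip-slip × cos(dip) = 27.38 × cos(36°) = 22.1 m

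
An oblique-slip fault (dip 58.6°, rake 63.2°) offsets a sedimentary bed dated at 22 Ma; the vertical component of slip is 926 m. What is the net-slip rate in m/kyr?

0.0552 m/kyr

dip-slip = throw / sin(dip) = 926 / sin(58.6°) = 1085 m
net slip = dip-slip / sin(rake) = 1085 / sin(63.2°) = 1215 m
rate = 1215 m / 22 Ma = 0.0000552 m/yr = 0.0552 m/kyr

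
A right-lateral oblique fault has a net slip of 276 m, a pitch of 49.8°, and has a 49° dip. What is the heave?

dip-slip = net slip × sin(rake) = 276 m × sin(49.8°) = 210.8 m
heave = dip-slip × cos(dip) = 210.8 × cos(49°) = 138 m

138 m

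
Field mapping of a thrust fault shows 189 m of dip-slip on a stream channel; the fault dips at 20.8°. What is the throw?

67.1 m

throw = dip-slip × sin(dip) = 189 m × sin(20.8°) = 67.1 m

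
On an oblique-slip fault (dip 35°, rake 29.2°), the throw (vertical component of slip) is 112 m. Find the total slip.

dip-slip = throw / sin(dip) = 112 / sin(35°) = 195.3 m
net slip = dip-slip / sin(rake) = 195.3 / sin(29.2°) = 400 m

400 m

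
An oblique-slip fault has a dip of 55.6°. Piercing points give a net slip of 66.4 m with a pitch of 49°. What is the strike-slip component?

strike-slip = net slip × cos(rake) = 66.4 m × cos(49°) = 43.6 m

43.6 m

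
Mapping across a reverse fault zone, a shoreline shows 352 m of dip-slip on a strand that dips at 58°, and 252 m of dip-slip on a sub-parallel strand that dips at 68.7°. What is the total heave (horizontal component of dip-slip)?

278 m

heave_A = 352 × cos(58°) = 186.5 m
heave_B = 252 × cos(68.7°) = 91.54 m
total = 186.5 + 91.54 = 278 m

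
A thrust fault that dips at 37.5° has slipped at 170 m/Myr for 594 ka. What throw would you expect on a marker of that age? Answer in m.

dip-slip = rate × time = 170 m/Myr × 594 ka = 101 m
throw = dip-slip × sin(dip) = 101 × sin(37.5°) = 61.5 m

61.5 m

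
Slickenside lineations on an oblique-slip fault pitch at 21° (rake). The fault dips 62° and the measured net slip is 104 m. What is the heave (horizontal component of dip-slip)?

dip-slip = net slip × sin(rake) = 104 m × sin(21°) = 37.27 m
heave = dip-slip × cos(dip) = 37.27 × cos(62°) = 17.5 m

17.5 m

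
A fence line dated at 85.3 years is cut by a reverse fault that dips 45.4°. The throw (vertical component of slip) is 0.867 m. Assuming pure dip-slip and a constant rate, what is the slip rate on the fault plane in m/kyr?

dip-slip = throw / sin(dip) = 0.867 m / sin(45.4°) = 1.218 m
rate = 1.218 m / 85.3 years = 0.0143 m/yr = 14.3 m/kyr

14.3 m/kyr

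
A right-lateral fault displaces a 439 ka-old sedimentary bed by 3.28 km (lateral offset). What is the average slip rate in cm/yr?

0.747 cm/yr

rate = 3.28 km / 439 ka = 0.00747 m/yr = 0.747 cm/yr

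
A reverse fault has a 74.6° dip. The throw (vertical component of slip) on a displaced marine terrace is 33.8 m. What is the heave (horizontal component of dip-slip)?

9.31 m

heave = throw / tan(dip) = 33.8 / tan(74.6°) = 9.31 m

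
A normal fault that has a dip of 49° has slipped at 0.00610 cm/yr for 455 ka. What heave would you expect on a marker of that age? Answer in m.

18.2 m

dip-slip = rate × time = 0.00610 cm/yr × 455 ka = 27.76 m
heave = dip-slip × cos(dip) = 27.76 × cos(49°) = 18.2 m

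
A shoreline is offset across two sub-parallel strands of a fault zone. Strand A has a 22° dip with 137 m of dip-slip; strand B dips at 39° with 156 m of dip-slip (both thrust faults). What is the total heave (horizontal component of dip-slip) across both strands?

heave_A = 137 × cos(22°) = 127 m
heave_B = 156 × cos(39°) = 121.2 m
total = 127 + 121.2 = 248 m

248 m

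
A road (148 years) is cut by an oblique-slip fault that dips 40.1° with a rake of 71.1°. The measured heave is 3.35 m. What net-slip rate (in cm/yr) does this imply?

dip-slip = heave / cos(dip) = 3.35 / cos(40.1°) = 4.380 m
net slip = dip-slip / sin(rake) = 4.380 / sin(71.1°) = 4.629 m
rate = 4.629 m / 148 years = 0.0313 m/yr = 3.13 cm/yr

3.13 cm/yr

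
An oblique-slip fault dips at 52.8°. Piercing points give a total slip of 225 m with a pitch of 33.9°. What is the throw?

100 m

dip-slip = net slip × sin(rake) = 225 m × sin(33.9°) = 125.5 m
throw = dip-slip × sin(dip) = 125.5 × sin(52.8°) = 100 m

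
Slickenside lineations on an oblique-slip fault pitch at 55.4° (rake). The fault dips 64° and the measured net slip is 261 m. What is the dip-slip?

215 m

dip-slip = net slip × sin(rake) = 261 m × sin(55.4°) = 215 m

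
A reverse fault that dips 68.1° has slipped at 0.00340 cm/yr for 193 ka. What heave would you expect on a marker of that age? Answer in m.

2.45 m

dip-slip = rate × time = 0.00340 cm/yr × 193 ka = 6.562 m
heave = dip-slip × cos(dip) = 6.562 × cos(68.1°) = 2.45 m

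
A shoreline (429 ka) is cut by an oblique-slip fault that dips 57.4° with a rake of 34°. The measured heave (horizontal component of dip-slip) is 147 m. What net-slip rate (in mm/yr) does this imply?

1.14 mm/yr

dip-slip = heave / cos(dip) = 147 / cos(57.4°) = 272.8 m
net slip = dip-slip / sin(rake) = 272.8 / sin(34°) = 487.9 m
rate = 487.9 m / 429 ka = 0.00114 m/yr = 1.14 mm/yr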